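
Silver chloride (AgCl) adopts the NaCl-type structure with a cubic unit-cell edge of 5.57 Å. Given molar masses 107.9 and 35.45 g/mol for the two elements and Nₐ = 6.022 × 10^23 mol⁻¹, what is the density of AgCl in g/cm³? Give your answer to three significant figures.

The NaCl-type structure contains Z = 4 formula units per cell; M(AgCl) = 107.9 + 35.45 = 143.35 g/mol.
a³ = (5.570 × 10^-8 cm)³ = 1.728 × 10^-22 cm³.
ρ = 4 × 143.35 / (6.022 × 10²³ × 1.728 × 10^-22) = 5.510 g/cm³.

5.51 g/cm³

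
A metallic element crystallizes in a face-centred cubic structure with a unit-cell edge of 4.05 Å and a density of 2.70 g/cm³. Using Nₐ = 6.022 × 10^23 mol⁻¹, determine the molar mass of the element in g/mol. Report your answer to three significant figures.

An FCC cell has Z = 4 atoms; a = 4.050 × 10^-8 cm.
M = ρ·N_A·a³/Z = 2.70 × 6.022 × 10²³ × 6.643 × 10^-23 / 4 = 27.0 g/mol.

27.0 g/mol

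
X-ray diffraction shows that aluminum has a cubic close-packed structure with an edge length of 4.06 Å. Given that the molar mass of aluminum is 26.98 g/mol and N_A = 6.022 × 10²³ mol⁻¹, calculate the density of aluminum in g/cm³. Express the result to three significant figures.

2.68 g/cm³

An FCC unit cell contains Z = 4 atoms.
Cell volume: a³ = (4.06 Å)³ = (4.060 × 10^-8 cm)³ = 6.692 × 10^-23 cm³.
ρ = Z·M/(N_A·a³) = 4 × 26.98 / (6.022 × 10²³ × 6.692 × 10^-23) = 2.678 g/cm³.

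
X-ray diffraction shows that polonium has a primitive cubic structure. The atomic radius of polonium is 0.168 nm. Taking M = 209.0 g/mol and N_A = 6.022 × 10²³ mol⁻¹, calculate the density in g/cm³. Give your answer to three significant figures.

In a simple cubic lattice, atoms touch along the cell edge, so a = 2r, giving a = 0.3360 nm = 3.360 × 10^-8 cm.
With Z = 1, ρ = Z·M/(N_A·a³) = 1 × 209.0 / (6.022 × 10²³ × 3.793 × 10^-23) = 9.149 g/cm³.

9.15 g/cm³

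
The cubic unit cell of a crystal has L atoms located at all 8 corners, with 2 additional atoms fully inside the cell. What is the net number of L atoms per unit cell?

3

Corner atoms are shared by 8 cells (1/8 each), interior atoms are unshared.
Net atoms = 8 × 1/8 + 2 = 1 + 2 = 3.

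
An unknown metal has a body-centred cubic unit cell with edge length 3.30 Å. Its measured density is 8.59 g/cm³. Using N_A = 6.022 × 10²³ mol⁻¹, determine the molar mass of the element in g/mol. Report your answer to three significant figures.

A BCC cell has Z = 2 atoms; a = 3.300 × 10^-8 cm.
M = ρ·N_A·a³/Z = 8.59 × 6.022 × 10²³ × 3.594 × 10^-23 / 2 = 92.9 g/mol.

92.9 g/mol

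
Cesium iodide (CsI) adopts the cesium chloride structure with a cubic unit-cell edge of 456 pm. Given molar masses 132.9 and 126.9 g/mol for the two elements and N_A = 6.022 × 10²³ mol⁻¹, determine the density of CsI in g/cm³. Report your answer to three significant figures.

The cesium chloride structure contains Z = 1 formula unit per cell; M(CsI) = 132.9 + 126.9 = 259.8 g/mol.
a³ = (4.560 × 10^-8 cm)³ = 9.482 × 10^-23 cm³.
ρ = 1 × 259.8 / (6.022 × 10²³ × 9.482 × 10^-23) = 4.550 g/cm³.

4.55 g/cm³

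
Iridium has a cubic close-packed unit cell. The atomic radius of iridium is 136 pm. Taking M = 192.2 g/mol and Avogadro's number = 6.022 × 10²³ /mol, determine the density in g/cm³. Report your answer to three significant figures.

22.4 g/cm³

In an FCC lattice, atoms touch along the face diagonal, so √2·a = 4r, giving a = 384.7 pm = 3.847 × 10^-8 cm.
With Z = 4, ρ = Z·M/(N_A·a³) = 4 × 192.2 / (6.022 × 10²³ × 5.692 × 10^-23) = 22.43 g/cm³.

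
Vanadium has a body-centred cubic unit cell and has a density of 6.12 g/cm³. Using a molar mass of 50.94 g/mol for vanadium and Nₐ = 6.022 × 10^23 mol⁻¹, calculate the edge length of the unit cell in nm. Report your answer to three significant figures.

With Z = 2 atoms per BCC cell, a³ = Z·M/(N_A·ρ) = 2 × 50.94 / (6.022 × 10²³ × 6.120 g/cm³) = 2.764 × 10^-23 cm³.
a = (2.764 × 10^-23)^(1/3) = 3.024 × 10^-8 cm = 0.302 nm.

0.302 nm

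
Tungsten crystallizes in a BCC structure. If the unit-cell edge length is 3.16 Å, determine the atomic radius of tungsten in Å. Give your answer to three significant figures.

1.37 Å

In a BCC lattice, atoms touch along the body diagonal, so √3·a = 4r.
r = √3·a/4 = 1.7321 × 3.16 / 4 = 1.37 Å.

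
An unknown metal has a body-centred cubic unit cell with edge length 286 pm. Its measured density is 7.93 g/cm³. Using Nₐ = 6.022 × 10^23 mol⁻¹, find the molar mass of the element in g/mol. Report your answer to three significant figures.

55.9 g/mol

A BCC cell has Z = 2 atoms; a = 2.860 × 10^-8 cm.
M = ρ·N_A·a³/Z = 7.93 × 6.022 × 10²³ × 2.339 × 10^-23 / 2 = 55.9 g/mol.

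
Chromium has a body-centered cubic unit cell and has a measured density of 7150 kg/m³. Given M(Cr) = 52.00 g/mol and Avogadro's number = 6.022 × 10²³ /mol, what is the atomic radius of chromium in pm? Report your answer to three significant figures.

125 pm

For a BCC cell (Z = 2), a³ = Z·M/(N_A·ρ) = 2 × 52.00 / (6.022 × 10²³ × 7.150) = 2.415 × 10^-23 cm³, so a = 2.891 × 10^-8 cm = 289.1 pm.
Atoms touch along the body diagonal, so √3·a = 4r, so r = 0.4330 × a = 125 pm.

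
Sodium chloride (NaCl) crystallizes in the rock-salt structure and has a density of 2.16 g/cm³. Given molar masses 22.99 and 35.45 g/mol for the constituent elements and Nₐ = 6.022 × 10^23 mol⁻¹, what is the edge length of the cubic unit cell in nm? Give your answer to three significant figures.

0.564 nm

M(NaCl) = 58.44 g/mol; Z = 4 formula units per cell.
a³ = Z·M/(N_A·ρ) = 4 × 58.44 / (6.022 × 10²³ × 2.16) = 1.797 × 10^-22 cm³, so a = 5.643 × 10^-8 cm = 0.564 nm.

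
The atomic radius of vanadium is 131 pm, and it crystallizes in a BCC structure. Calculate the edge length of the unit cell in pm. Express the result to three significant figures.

In a BCC lattice, atoms touch along the body diagonal, so √3·a = 4r.
a = 4r/√3 = 4 × 131 / 1.7321 = 303 pm.

303 pm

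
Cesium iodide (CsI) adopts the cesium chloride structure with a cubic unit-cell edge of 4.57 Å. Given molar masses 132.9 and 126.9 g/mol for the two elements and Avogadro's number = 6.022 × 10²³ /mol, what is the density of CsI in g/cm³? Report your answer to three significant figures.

4.52 g/cm³

The cesium chloride structure contains Z = 1 formula unit per cell; M(CsI) = 132.9 + 126.9 = 259.8 g/mol.
a³ = (4.570 × 10^-8 cm)³ = 9.544 × 10^-23 cm³.
ρ = 1 × 259.8 / (6.022 × 10²³ × 9.544 × 10^-23) = 4.520 g/cm³.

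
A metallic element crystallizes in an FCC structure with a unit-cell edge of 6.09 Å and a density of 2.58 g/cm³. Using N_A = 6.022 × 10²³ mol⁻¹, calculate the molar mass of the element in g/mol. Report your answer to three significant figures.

87.7 g/mol

An FCC cell has Z = 4 atoms; a = 6.090 × 10^-8 cm.
M = ρ·N_A·a³/Z = 2.58 × 6.022 × 10²³ × 2.259 × 10^-22 / 4 = 87.7 g/mol.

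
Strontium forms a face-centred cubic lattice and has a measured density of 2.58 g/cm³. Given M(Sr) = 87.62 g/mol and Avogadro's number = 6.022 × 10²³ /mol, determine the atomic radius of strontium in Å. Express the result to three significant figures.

For an FCC cell (Z = 4), a³ = Z·M/(N_A·ρ) = 4 × 87.62 / (6.022 × 10²³ × 2.580) = 2.256 × 10^-22 cm³, so a = 6.087 × 10^-8 cm = 6.087 Å.
Atoms touch along the face diagonal, so √2·a = 4r, so r = 0.3536 × a = 2.15 Å.

2.15 Å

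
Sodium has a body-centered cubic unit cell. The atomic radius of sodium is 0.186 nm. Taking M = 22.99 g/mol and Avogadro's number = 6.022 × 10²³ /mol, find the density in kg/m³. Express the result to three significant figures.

In a BCC lattice, atoms touch along the body diagonal, so √3·a = 4r, giving a = 0.4295 nm = 4.295 × 10^-8 cm.
With Z = 2, ρ = Z·M/(N_A·a³) = 2 × 22.99 / (6.022 × 10²³ × 7.926 × 10^-23) = 0.9634 g/cm³ = 963 kg/m³.

963 kg/m³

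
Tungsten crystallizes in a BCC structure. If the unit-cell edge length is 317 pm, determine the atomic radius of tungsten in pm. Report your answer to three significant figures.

137 pm

In a BCC lattice, atoms touch along the body diagonal, so √3·a = 4r.
r = √3·a/4 = 1.7321 × 317 / 4 = 137 pm.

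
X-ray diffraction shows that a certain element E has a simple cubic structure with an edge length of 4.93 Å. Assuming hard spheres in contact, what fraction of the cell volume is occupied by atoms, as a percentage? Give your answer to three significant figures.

In a simple cubic lattice atoms touch along the cell edge, so a = 2r, so r = 0.5000a = 2.465 Å.
Packing fraction = Z·(4/3)πr³ / a³ = 1 × (4/3)π × (2.465)³ / (4.93)³ = 0.5236 = 52.4%.

52.4%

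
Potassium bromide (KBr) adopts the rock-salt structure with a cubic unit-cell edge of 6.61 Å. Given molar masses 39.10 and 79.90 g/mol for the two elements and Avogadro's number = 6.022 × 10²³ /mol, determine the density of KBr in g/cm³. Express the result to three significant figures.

2.74 g/cm³

The rock-salt structure contains Z = 4 formula units per cell; M(KBr) = 39.10 + 79.90 = 119.0 g/mol.
a³ = (6.610 × 10^-8 cm)³ = 2.888 × 10^-22 cm³.
ρ = 4 × 119.0 / (6.022 × 10²³ × 2.888 × 10^-22) = 2.737 g/cm³.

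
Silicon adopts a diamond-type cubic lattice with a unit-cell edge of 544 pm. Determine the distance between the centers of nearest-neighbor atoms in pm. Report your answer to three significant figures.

In a diamond cubic structure, nearest neighbors lie along the body diagonal with √3·a = 8r; the nearest-neighbor distance equals 2r = 0.4330·a.
d = 0.4330 × 544 = 236 pm.

236 pm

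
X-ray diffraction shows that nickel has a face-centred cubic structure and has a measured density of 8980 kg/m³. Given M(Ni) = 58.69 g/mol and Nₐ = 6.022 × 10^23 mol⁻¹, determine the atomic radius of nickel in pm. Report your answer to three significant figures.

For an FCC cell (Z = 4), a³ = Z·M/(N_A·ρ) = 4 × 58.69 / (6.022 × 10²³ × 8.980) = 4.341 × 10^-23 cm³, so a = 3.515 × 10^-8 cm = 351.5 pm.
Atoms touch along the face diagonal, so √2·a = 4r, so r = 0.3536 × a = 124 pm.

124 pm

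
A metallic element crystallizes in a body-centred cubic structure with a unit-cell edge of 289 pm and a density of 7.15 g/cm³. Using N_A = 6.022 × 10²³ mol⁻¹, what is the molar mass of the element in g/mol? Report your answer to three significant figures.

A BCC cell has Z = 2 atoms; a = 2.890 × 10^-8 cm.
M = ρ·N_A·a³/Z = 7.15 × 6.022 × 10²³ × 2.414 × 10^-23 / 2 = 52.0 g/mol.

52.0 g/mol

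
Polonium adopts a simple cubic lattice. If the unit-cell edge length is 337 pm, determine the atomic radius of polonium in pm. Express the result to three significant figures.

In a simple cubic lattice, atoms touch along the cell edge, so a = 2r.
r = a/2 = 337/2 = 169 pm.

169 pm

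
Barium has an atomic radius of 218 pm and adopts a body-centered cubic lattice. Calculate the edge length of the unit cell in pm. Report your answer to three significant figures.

503 pm

In a BCC lattice, atoms touch along the body diagonal, so √3·a = 4r.
a = 4r/√3 = 4 × 218 / 1.7321 = 503 pm.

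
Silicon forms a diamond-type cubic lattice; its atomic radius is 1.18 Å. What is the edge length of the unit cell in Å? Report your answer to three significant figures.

5.45 Å

In a diamond cubic lattice, nearest neighbors lie along the body diagonal with √3·a = 8r.
a = 8r/√3 = 8 × 1.18 / 1.7321 = 5.45 Å.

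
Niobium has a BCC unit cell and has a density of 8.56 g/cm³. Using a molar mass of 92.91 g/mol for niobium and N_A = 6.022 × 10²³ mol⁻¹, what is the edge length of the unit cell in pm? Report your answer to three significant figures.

330 pm

With Z = 2 atoms per BCC cell, a³ = Z·M/(N_A·ρ) = 2 × 92.91 / (6.022 × 10²³ × 8.560 g/cm³) = 3.605 × 10^-23 cm³.
a = (3.605 × 10^-23)^(1/3) = 3.303 × 10^-8 cm = 330 pm.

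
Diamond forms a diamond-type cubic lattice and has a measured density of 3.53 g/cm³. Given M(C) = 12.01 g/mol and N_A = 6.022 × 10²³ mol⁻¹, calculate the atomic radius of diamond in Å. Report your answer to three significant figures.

0.771 Å

For a diamond cubic cell (Z = 8), a³ = Z·M/(N_A·ρ) = 8 × 12.01 / (6.022 × 10²³ × 3.530) = 4.520 × 10^-23 cm³, so a = 3.562 × 10^-8 cm = 3.562 Å.
Nearest neighbors lie along the body diagonal with √3·a = 8r, so r = 0.2165 × a = 0.771 Å.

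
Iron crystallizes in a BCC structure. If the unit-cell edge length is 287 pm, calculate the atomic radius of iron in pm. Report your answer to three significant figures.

In a BCC lattice, atoms touch along the body diagonal, so √3·a = 4r.
r = √3·a/4 = 1.7321 × 287 / 4 = 124 pm.

124 pm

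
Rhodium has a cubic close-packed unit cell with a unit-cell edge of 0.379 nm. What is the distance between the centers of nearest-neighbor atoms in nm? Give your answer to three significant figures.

In an FCC structure, atoms touch along the face diagonal, so √2·a = 4r; the nearest-neighbor distance equals 2r = 0.7071·a.
d = 0.7071 × 0.379 = 0.268 nm.

0.268 nm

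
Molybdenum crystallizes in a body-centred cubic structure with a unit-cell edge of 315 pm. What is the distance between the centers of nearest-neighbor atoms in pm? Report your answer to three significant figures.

273 pm

In a BCC structure, atoms touch along the body diagonal, so √3·a = 4r; the nearest-neighbor distance equals 2r = 0.8660·a.
d = 0.8660 × 315 = 273 pm.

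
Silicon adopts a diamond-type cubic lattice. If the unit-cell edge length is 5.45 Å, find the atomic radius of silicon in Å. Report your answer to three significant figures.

In a diamond cubic lattice, nearest neighbors lie along the body diagonal with √3·a = 8r.
r = √3·a/8 = 1.7321 × 5.45 / 8 = 1.18 Å.

1.18 Å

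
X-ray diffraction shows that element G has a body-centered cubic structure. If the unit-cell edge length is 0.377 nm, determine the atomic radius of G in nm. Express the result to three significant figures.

In a BCC lattice, atoms touch along the body diagonal, so √3·a = 4r.
r = √3·a/4 = 1.7321 × 0.377 / 4 = 0.163 nm.

0.163 nm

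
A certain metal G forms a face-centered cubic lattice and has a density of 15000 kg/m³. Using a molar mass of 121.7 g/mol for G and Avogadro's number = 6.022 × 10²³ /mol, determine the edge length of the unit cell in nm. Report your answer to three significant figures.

With Z = 4 atoms per FCC cell, a³ = Z·M/(N_A·ρ) = 4 × 121.7 / (6.022 × 10²³ × 15.00 g/cm³) = 5.389 × 10^-23 cm³.
a = (5.389 × 10^-23)^(1/3) = 3.777 × 10^-8 cm = 0.378 nm.

0.378 nm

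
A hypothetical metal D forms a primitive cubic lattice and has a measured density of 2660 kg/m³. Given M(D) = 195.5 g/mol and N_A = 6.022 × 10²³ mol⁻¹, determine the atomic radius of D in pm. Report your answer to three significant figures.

248 pm

For a simple cubic cell (Z = 1), a³ = Z·M/(N_A·ρ) = 1 × 195.5 / (6.022 × 10²³ × 2.660) = 1.220 × 10^-22 cm³, so a = 4.960 × 10^-8 cm = 496.0 pm.
Atoms touch along the cell edge, so a = 2r, so r = 0.5000 × a = 248 pm.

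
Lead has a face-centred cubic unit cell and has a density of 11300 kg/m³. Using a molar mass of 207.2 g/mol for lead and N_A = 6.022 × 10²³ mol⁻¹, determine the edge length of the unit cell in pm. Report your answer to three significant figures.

With Z = 4 atoms per FCC cell, a³ = Z·M/(N_A·ρ) = 4 × 207.2 / (6.022 × 10²³ × 11.30 g/cm³) = 1.218 × 10^-22 cm³.
a = (1.218 × 10^-22)^(1/3) = 4.957 × 10^-8 cm = 496 pm.

496 pm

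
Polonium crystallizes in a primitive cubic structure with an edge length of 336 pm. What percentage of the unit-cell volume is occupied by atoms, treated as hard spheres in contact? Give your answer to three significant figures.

52.4%

In a simple cubic lattice atoms touch along the cell edge, so a = 2r, so r = 0.5000a = 168.0 pm.
Packing fraction = Z·(4/3)πr³ / a³ = 1 × (4/3)π × (168.0)³ / (336)³ = 0.5236 = 52.4%.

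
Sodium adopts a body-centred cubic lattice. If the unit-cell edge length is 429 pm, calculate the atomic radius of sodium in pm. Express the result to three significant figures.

In a BCC lattice, atoms touch along the body diagonal, so √3·a = 4r.
r = √3·a/4 = 1.7321 × 429 / 4 = 186 pm.

186 pm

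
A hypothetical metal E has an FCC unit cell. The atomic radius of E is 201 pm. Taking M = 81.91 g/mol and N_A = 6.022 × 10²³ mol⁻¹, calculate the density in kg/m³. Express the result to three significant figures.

In an FCC lattice, atoms touch along the face diagonal, so √2·a = 4r, giving a = 568.5 pm = 5.685 × 10^-8 cm.
With Z = 4, ρ = Z·M/(N_A·a³) = 4 × 81.91 / (6.022 × 10²³ × 1.837 × 10^-22) = 2.961 g/cm³ = 2960 kg/m³.

2960 kg/m³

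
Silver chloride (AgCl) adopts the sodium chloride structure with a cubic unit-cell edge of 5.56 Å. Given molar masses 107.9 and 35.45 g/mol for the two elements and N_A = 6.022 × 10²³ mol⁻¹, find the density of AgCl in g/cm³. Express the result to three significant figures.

The sodium chloride structure contains Z = 4 formula units per cell; M(AgCl) = 107.9 + 35.45 = 143.35 g/mol.
a³ = (5.560 × 10^-8 cm)³ = 1.719 × 10^-22 cm³.
ρ = 4 × 143.35 / (6.022 × 10²³ × 1.719 × 10^-22) = 5.540 g/cm³.

5.54 g/cm³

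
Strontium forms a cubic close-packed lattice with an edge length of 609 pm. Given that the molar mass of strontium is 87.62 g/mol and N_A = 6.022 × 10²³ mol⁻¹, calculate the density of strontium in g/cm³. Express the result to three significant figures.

2.58 g/cm³

An FCC unit cell contains Z = 4 atoms.
Cell volume: a³ = (609 pm)³ = (6.090 × 10^-8 cm)³ = 2.259 × 10^-22 cm³.
ρ = Z·M/(N_A·a³) = 4 × 87.62 / (6.022 × 10²³ × 2.259 × 10^-22) = 2.577 g/cm³.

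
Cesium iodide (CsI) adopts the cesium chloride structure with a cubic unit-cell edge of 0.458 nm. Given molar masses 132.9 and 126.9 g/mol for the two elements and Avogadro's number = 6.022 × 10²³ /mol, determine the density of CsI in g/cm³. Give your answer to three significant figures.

The cesium chloride structure contains Z = 1 formula unit per cell; M(CsI) = 132.9 + 126.9 = 259.8 g/mol.
a³ = (4.580 × 10^-8 cm)³ = 9.607 × 10^-23 cm³.
ρ = 1 × 259.8 / (6.022 × 10²³ × 9.607 × 10^-23) = 4.491 g/cm³.

4.49 g/cm³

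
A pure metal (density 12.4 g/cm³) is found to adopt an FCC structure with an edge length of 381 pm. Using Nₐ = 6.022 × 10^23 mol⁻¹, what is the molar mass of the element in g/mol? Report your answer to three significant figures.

103 g/mol

An FCC cell has Z = 4 atoms; a = 3.810 × 10^-8 cm.
M = ρ·N_A·a³/Z = 12.4 × 6.022 × 10²³ × 5.531 × 10^-23 / 4 = 103 g/mol.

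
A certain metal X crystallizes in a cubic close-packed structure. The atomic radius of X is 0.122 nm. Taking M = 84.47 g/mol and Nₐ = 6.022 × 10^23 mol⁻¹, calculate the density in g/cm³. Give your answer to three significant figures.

13.7 g/cm³

In an FCC lattice, atoms touch along the face diagonal, so √2·a = 4r, giving a = 0.3451 nm = 3.451 × 10^-8 cm.
With Z = 4, ρ = Z·M/(N_A·a³) = 4 × 84.47 / (6.022 × 10²³ × 4.109 × 10^-23) = 13.66 g/cm³.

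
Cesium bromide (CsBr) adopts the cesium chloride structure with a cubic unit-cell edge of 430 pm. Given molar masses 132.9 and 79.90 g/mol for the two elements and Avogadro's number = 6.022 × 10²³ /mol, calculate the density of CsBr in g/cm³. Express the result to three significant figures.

4.44 g/cm³

The cesium chloride structure contains Z = 1 formula unit per cell; M(CsBr) = 132.9 + 79.90 = 212.8 g/mol.
a³ = (4.300 × 10^-8 cm)³ = 7.951 × 10^-23 cm³.
ρ = 1 × 212.8 / (6.022 × 10²³ × 7.951 × 10^-23) = 4.445 g/cm³.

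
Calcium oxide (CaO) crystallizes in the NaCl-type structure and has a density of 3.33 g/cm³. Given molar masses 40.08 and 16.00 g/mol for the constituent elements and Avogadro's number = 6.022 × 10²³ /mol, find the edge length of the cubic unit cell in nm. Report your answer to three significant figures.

M(CaO) = 56.08 g/mol; Z = 4 formula units per cell.
a³ = Z·M/(N_A·ρ) = 4 × 56.08 / (6.022 × 10²³ × 3.33) = 1.119 × 10^-22 cm³, so a = 4.818 × 10^-8 cm = 0.482 nm.

0.482 nm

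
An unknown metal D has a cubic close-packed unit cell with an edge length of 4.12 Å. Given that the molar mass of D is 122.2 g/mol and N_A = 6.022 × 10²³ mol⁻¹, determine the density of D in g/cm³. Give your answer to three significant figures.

An FCC unit cell contains Z = 4 atoms.
Cell volume: a³ = (4.12 Å)³ = (4.120 × 10^-8 cm)³ = 6.993 × 10^-23 cm³.
ρ = Z·M/(N_A·a³) = 4 × 122.2 / (6.022 × 10²³ × 6.993 × 10^-23) = 11.61 g/cm³.

11.6 g/cm³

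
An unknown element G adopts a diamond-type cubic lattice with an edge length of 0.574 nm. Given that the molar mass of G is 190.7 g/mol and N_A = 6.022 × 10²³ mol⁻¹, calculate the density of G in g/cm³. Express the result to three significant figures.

13.4 g/cm³

A diamond cubic unit cell contains Z = 8 atoms.
Cell volume: a³ = (0.574 nm)³ = (5.740 × 10^-8 cm)³ = 1.891 × 10^-22 cm³.
ρ = Z·M/(N_A·a³) = 8 × 190.7 / (6.022 × 10²³ × 1.891 × 10^-22) = 13.40 g/cm³.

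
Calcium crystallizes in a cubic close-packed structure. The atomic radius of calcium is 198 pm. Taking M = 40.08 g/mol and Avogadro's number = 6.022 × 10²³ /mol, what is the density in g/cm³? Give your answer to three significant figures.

In an FCC lattice, atoms touch along the face diagonal, so √2·a = 4r, giving a = 560.0 pm = 5.600 × 10^-8 cm.
With Z = 4, ρ = Z·M/(N_A·a³) = 4 × 40.08 / (6.022 × 10²³ × 1.756 × 10^-22) = 1.516 g/cm³.

1.52 g/cm³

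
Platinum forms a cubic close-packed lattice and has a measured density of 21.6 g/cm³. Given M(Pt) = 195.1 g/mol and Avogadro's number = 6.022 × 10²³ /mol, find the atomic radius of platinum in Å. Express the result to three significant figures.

1.38 Å

For an FCC cell (Z = 4), a³ = Z·M/(N_A·ρ) = 4 × 195.1 / (6.022 × 10²³ × 21.60) = 6.000 × 10^-23 cm³, so a = 3.915 × 10^-8 cm = 3.915 Å.
Atoms touch along the face diagonal, so √2·a = 4r, so r = 0.3536 × a = 1.38 Å.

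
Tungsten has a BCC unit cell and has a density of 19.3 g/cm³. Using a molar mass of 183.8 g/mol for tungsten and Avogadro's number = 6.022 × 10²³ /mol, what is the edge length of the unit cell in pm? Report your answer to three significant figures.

316 pm

With Z = 2 atoms per BCC cell, a³ = Z·M/(N_A·ρ) = 2 × 183.8 / (6.022 × 10²³ × 19.30 g/cm³) = 3.163 × 10^-23 cm³.
a = (3.163 × 10^-23)^(1/3) = 3.162 × 10^-8 cm = 316 pm.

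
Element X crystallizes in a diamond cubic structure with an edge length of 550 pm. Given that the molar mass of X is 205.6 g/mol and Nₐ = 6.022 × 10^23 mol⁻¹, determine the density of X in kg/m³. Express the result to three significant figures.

A diamond cubic unit cell contains Z = 8 atoms.
Cell volume: a³ = (550 pm)³ = (5.500 × 10^-8 cm)³ = 1.664 × 10^-22 cm³.
ρ = Z·M/(N_A·a³) = 8 × 205.6 / (6.022 × 10²³ × 1.664 × 10^-22) = 16.42 g/cm³ = 16400 kg/m³.

16400 kg/m³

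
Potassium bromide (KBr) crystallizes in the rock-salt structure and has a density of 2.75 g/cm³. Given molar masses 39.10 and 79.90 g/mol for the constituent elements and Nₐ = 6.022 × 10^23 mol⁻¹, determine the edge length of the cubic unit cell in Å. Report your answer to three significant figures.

M(KBr) = 119.0 g/mol; Z = 4 formula units per cell.
a³ = Z·M/(N_A·ρ) = 4 × 119.0 / (6.022 × 10²³ × 2.75) = 2.874 × 10^-22 cm³, so a = 6.600 × 10^-8 cm = 6.60 Å.

6.60 Å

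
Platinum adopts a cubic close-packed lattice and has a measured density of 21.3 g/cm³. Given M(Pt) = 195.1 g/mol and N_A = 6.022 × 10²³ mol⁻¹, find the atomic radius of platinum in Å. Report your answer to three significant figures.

For an FCC cell (Z = 4), a³ = Z·M/(N_A·ρ) = 4 × 195.1 / (6.022 × 10²³ × 21.30) = 6.084 × 10^-23 cm³, so a = 3.933 × 10^-8 cm = 3.933 Å.
Atoms touch along the face diagonal, so √2·a = 4r, so r = 0.3536 × a = 1.39 Å.

1.39 Å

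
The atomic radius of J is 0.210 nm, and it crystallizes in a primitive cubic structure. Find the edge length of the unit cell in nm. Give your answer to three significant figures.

0.420 nm

In a simple cubic lattice, atoms touch along the cell edge, so a = 2r.
a = 2r = 2 × 0.210 = 0.420 nm.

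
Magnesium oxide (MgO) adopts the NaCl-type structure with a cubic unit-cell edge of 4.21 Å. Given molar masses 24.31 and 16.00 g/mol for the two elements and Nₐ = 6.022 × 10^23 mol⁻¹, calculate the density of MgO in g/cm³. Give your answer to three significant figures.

3.59 g/cm³

The NaCl-type structure contains Z = 4 formula units per cell; M(MgO) = 24.31 + 16.00 = 40.31 g/mol.
a³ = (4.210 × 10^-8 cm)³ = 7.462 × 10^-23 cm³.
ρ = 4 × 40.31 / (6.022 × 10²³ × 7.462 × 10^-23) = 3.588 g/cm³.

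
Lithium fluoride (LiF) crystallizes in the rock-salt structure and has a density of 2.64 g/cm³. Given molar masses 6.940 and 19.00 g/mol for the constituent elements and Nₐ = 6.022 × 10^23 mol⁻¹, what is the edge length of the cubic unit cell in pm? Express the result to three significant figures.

403 pm

M(LiF) = 25.94 g/mol; Z = 4 formula units per cell.
a³ = Z·M/(N_A·ρ) = 4 × 25.94 / (6.022 × 10²³ × 2.64) = 6.527 × 10^-23 cm³, so a = 4.026 × 10^-8 cm = 403 pm.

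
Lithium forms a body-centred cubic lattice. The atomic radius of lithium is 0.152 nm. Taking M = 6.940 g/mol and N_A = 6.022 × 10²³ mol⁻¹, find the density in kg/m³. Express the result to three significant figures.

533 kg/m³

In a BCC lattice, atoms touch along the body diagonal, so √3·a = 4r, giving a = 0.3510 nm = 3.510 × 10^-8 cm.
With Z = 2, ρ = Z·M/(N_A·a³) = 2 × 6.940 / (6.022 × 10²³ × 4.325 × 10^-23) = 0.5329 g/cm³ = 533 kg/m³.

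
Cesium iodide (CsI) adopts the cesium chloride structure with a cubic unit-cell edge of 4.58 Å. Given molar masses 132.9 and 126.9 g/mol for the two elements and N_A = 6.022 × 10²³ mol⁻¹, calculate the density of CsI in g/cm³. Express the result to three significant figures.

4.49 g/cm³

The cesium chloride structure contains Z = 1 formula unit per cell; M(CsI) = 132.9 + 126.9 = 259.8 g/mol.
a³ = (4.580 × 10^-8 cm)³ = 9.607 × 10^-23 cm³.
ρ = 1 × 259.8 / (6.022 × 10²³ × 9.607 × 10^-23) = 4.491 g/cm³.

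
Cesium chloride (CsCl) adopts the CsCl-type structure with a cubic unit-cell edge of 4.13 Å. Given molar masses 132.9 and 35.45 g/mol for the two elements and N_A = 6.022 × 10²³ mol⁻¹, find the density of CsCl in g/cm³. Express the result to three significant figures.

The CsCl-type structure contains Z = 1 formula unit per cell; M(CsCl) = 132.9 + 35.45 = 168.35 g/mol.
a³ = (4.130 × 10^-8 cm)³ = 7.044 × 10^-23 cm³.
ρ = 1 × 168.35 / (6.022 × 10²³ × 7.044 × 10^-23) = 3.968 g/cm³.

3.97 g/cm³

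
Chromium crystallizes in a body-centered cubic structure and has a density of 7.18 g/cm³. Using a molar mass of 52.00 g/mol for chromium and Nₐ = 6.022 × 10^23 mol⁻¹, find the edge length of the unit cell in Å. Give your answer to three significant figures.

With Z = 2 atoms per BCC cell, a³ = Z·M/(N_A·ρ) = 2 × 52.00 / (6.022 × 10²³ × 7.180 g/cm³) = 2.405 × 10^-23 cm³.
a = (2.405 × 10^-23)^(1/3) = 2.887 × 10^-8 cm = 2.89 Å.

2.89 Å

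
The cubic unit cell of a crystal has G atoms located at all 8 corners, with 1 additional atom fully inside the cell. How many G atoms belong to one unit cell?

2

Corner atoms are shared by 8 cells (1/8 each), interior atoms are unshared.
Net atoms = 8 × 1/8 + 1 = 1 + 1 = 2.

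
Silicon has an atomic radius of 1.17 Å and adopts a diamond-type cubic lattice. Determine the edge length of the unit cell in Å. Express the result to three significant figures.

5.40 Å

In a diamond cubic lattice, nearest neighbors lie along the body diagonal with √3·a = 8r.
a = 8r/√3 = 8 × 1.17 / 1.7321 = 5.40 Å.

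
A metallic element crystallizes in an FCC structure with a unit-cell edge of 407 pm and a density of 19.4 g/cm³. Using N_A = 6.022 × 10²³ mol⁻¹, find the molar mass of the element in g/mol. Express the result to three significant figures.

197 g/mol

An FCC cell has Z = 4 atoms; a = 4.070 × 10^-8 cm.
M = ρ·N_A·a³/Z = 19.4 × 6.022 × 10²³ × 6.742 × 10^-23 / 4 = 197 g/mol.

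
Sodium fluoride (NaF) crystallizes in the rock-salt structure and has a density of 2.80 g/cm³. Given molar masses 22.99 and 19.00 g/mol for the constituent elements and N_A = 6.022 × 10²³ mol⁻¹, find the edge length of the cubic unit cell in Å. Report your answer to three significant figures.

4.64 Å

M(NaF) = 41.99 g/mol; Z = 4 formula units per cell.
a³ = Z·M/(N_A·ρ) = 4 × 41.99 / (6.022 × 10²³ × 2.80) = 9.961 × 10^-23 cm³, so a = 4.636 × 10^-8 cm = 4.64 Å.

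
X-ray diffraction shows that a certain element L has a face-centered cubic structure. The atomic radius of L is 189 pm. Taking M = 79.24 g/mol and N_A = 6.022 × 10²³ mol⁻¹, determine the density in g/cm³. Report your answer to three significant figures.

In an FCC lattice, atoms touch along the face diagonal, so √2·a = 4r, giving a = 534.6 pm = 5.346 × 10^-8 cm.
With Z = 4, ρ = Z·M/(N_A·a³) = 4 × 79.24 / (6.022 × 10²³ × 1.528 × 10^-22) = 3.445 g/cm³.

3.45 g/cm³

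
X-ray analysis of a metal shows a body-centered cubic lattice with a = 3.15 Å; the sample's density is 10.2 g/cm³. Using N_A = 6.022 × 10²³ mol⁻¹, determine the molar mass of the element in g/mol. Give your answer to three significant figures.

A BCC cell has Z = 2 atoms; a = 3.150 × 10^-8 cm.
M = ρ·N_A·a³/Z = 10.2 × 6.022 × 10²³ × 3.126 × 10^-23 / 2 = 96.0 g/mol.

96.0 g/mol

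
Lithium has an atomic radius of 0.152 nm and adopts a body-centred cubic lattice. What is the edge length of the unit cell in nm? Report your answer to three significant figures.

0.351 nm

In a BCC lattice, atoms touch along the body diagonal, so √3·a = 4r.
a = 4r/√3 = 4 × 0.152 / 1.7321 = 0.351 nm.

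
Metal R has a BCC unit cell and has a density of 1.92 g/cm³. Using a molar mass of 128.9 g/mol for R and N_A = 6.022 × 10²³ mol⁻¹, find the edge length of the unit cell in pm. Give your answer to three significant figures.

With Z = 2 atoms per BCC cell, a³ = Z·M/(N_A·ρ) = 2 × 128.9 / (6.022 × 10²³ × 1.920 g/cm³) = 2.230 × 10^-22 cm³.
a = (2.230 × 10^-22)^(1/3) = 6.064 × 10^-8 cm = 606 pm.

606 pm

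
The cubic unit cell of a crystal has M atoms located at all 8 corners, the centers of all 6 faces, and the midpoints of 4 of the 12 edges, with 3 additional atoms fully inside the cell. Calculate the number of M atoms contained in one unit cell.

8

Corner atoms are shared by 8 cells (1/8 each), face atoms by 2 (1/2 each), edge atoms by 4 (1/4 each), interior atoms are unshared.
Net atoms = 8 × 1/8 + 6 × 1/2 + 4 × 1/4 + 3 = 1 + 3 + 1 + 3 = 8.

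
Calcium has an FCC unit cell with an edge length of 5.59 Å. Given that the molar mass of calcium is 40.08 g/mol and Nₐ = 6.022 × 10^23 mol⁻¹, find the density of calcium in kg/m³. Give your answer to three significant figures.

An FCC unit cell contains Z = 4 atoms.
Cell volume: a³ = (5.59 Å)³ = (5.590 × 10^-8 cm)³ = 1.747 × 10^-22 cm³.
ρ = Z·M/(N_A·a³) = 4 × 40.08 / (6.022 × 10²³ × 1.747 × 10^-22) = 1.524 g/cm³ = 1520 kg/m³.

1520 kg/m³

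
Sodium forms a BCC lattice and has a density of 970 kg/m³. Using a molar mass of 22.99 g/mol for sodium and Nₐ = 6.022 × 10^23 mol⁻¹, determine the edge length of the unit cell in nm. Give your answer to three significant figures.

With Z = 2 atoms per BCC cell, a³ = Z·M/(N_A·ρ) = 2 × 22.99 / (6.022 × 10²³ × 0.9700 g/cm³) = 7.871 × 10^-23 cm³.
a = (7.871 × 10^-23)^(1/3) = 4.286 × 10^-8 cm = 0.429 nm.

0.429 nm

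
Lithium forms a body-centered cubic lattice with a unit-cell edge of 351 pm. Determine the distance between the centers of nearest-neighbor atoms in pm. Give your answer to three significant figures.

In a BCC structure, atoms touch along the body diagonal, so √3·a = 4r; the nearest-neighbor distance equals 2r = 0.8660·a.
d = 0.8660 × 351 = 304 pm.

304 pm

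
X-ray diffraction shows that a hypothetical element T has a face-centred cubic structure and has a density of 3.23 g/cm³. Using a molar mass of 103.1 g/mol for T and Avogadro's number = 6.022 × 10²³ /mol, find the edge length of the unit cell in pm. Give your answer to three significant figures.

596 pm

With Z = 4 atoms per FCC cell, a³ = Z·M/(N_A·ρ) = 4 × 103.1 / (6.022 × 10²³ × 3.230 g/cm³) = 2.120 × 10^-22 cm³.
a = (2.120 × 10^-22)^(1/3) = 5.963 × 10^-8 cm = 596 pm.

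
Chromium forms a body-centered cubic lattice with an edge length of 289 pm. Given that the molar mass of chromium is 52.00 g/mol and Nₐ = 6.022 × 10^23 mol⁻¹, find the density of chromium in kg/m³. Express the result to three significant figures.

7150 kg/m³

A BCC unit cell contains Z = 2 atoms.
Cell volume: a³ = (289 pm)³ = (2.890 × 10^-8 cm)³ = 2.414 × 10^-23 cm³.
ρ = Z·M/(N_A·a³) = 2 × 52.00 / (6.022 × 10²³ × 2.414 × 10^-23) = 7.155 g/cm³ = 7150 kg/m³.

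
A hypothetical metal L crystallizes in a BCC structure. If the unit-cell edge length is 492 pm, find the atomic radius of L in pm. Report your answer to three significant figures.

In a BCC lattice, atoms touch along the body diagonal, so √3·a = 4r.
r = √3·a/4 = 1.7321 × 492 / 4 = 213 pm.

213 pm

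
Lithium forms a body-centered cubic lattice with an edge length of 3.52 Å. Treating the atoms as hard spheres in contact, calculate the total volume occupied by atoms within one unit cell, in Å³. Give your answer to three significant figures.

In a BCC lattice atoms touch along the body diagonal, so √3·a = 4r, so r = 0.4330a = 1.524 Å.
V_atoms = Z × (4/3)πr³ = 2 × (4/3)π × (1.524)³ = 29.7 Å³.

29.7 Å³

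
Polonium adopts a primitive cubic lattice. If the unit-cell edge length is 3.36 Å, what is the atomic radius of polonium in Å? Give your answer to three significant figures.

In a simple cubic lattice, atoms touch along the cell edge, so a = 2r.
r = a/2 = 3.36/2 = 1.68 Å.

1.68 Å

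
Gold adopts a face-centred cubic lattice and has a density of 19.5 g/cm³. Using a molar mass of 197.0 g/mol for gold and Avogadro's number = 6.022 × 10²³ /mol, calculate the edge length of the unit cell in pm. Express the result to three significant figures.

406 pm

With Z = 4 atoms per FCC cell, a³ = Z·M/(N_A·ρ) = 4 × 197.0 / (6.022 × 10²³ × 19.50 g/cm³) = 6.710 × 10^-23 cm³.
a = (6.710 × 10^-23)^(1/3) = 4.064 × 10^-8 cm = 406 pm.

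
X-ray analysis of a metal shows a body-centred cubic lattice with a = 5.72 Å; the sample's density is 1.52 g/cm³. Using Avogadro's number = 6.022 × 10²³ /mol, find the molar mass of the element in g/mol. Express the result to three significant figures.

A BCC cell has Z = 2 atoms; a = 5.720 × 10^-8 cm.
M = ρ·N_A·a³/Z = 1.52 × 6.022 × 10²³ × 1.871 × 10^-22 / 2 = 85.7 g/mol.

85.7 g/mol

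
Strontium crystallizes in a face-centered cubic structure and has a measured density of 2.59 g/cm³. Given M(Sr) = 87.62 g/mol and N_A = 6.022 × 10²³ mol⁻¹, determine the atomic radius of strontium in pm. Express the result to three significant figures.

For an FCC cell (Z = 4), a³ = Z·M/(N_A·ρ) = 4 × 87.62 / (6.022 × 10²³ × 2.590) = 2.247 × 10^-22 cm³, so a = 6.080 × 10^-8 cm = 608.0 pm.
Atoms touch along the face diagonal, so √2·a = 4r, so r = 0.3536 × a = 215 pm.

215 pm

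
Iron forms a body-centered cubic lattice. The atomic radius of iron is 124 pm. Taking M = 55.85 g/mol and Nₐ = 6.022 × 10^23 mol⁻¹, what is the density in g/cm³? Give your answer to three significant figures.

7.90 g/cm³

In a BCC lattice, atoms touch along the body diagonal, so √3·a = 4r, giving a = 286.4 pm = 2.864 × 10^-8 cm.
With Z = 2, ρ = Z·M/(N_A·a³) = 2 × 55.85 / (6.022 × 10²³ × 2.348 × 10^-23) = 7.899 g/cm³.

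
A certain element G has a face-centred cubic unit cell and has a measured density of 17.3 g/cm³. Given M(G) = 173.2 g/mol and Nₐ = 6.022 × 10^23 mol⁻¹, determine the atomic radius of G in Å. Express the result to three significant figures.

1.43 Å

For an FCC cell (Z = 4), a³ = Z·M/(N_A·ρ) = 4 × 173.2 / (6.022 × 10²³ × 17.30) = 6.650 × 10^-23 cm³, so a = 4.051 × 10^-8 cm = 4.051 Å.
Atoms touch along the face diagonal, so √2·a = 4r, so r = 0.3536 × a = 1.43 Å.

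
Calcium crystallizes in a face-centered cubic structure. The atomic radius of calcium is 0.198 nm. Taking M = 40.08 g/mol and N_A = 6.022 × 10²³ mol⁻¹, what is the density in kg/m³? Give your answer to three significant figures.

In an FCC lattice, atoms touch along the face diagonal, so √2·a = 4r, giving a = 0.5600 nm = 5.600 × 10^-8 cm.
With Z = 4, ρ = Z·M/(N_A·a³) = 4 × 40.08 / (6.022 × 10²³ × 1.756 × 10^-22) = 1.516 g/cm³ = 1520 kg/m³.

1520 kg/m³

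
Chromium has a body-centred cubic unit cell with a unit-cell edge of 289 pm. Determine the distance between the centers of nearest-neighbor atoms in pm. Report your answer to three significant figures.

In a BCC structure, atoms touch along the body diagonal, so √3·a = 4r; the nearest-neighbor distance equals 2r = 0.8660·a.
d = 0.8660 × 289 = 250 pm.

250 pm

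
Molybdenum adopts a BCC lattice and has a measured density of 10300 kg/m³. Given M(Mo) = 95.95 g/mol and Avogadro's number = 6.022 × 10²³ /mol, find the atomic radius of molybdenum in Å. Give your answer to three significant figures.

For a BCC cell (Z = 2), a³ = Z·M/(N_A·ρ) = 2 × 95.95 / (6.022 × 10²³ × 10.30) = 3.094 × 10^-23 cm³, so a = 3.139 × 10^-8 cm = 3.139 Å.
Atoms touch along the body diagonal, so √3·a = 4r, so r = 0.4330 × a = 1.36 Å.

1.36 Å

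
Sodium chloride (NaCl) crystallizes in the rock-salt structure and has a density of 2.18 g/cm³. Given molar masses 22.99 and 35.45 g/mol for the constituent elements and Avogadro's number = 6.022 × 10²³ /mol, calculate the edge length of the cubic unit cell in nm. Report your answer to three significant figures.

0.563 nm

M(NaCl) = 58.44 g/mol; Z = 4 formula units per cell.
a³ = Z·M/(N_A·ρ) = 4 × 58.44 / (6.022 × 10²³ × 2.18) = 1.781 × 10^-22 cm³, so a = 5.626 × 10^-8 cm = 0.563 nm.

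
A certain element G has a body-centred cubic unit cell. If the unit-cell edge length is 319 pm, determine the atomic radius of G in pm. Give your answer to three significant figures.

138 pm

In a BCC lattice, atoms touch along the body diagonal, so √3·a = 4r.
r = √3·a/4 = 1.7321 × 319 / 4 = 138 pm.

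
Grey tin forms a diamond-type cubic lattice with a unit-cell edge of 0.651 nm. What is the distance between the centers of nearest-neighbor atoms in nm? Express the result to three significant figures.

0.282 nm

In a diamond cubic structure, nearest neighbors lie along the body diagonal with √3·a = 8r; the nearest-neighbor distance equals 2r = 0.4330·a.
d = 0.4330 × 0.651 = 0.282 nm.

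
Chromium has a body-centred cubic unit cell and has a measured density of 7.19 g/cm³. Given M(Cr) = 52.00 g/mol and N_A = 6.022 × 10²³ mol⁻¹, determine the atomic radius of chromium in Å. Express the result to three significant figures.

For a BCC cell (Z = 2), a³ = Z·M/(N_A·ρ) = 2 × 52.00 / (6.022 × 10²³ × 7.190) = 2.402 × 10^-23 cm³, so a = 2.885 × 10^-8 cm = 2.885 Å.
Atoms touch along the body diagonal, so √3·a = 4r, so r = 0.4330 × a = 1.25 Å.

1.25 Å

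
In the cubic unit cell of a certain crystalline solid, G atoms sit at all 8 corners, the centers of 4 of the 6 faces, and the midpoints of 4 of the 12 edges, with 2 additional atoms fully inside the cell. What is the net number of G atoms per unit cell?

Corner atoms are shared by 8 cells (1/8 each), face atoms by 2 (1/2 each), edge atoms by 4 (1/4 each), interior atoms are unshared.
Net atoms = 8 × 1/8 + 4 × 1/2 + 4 × 1/4 + 2 = 1 + 2 + 1 + 2 = 6.

6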